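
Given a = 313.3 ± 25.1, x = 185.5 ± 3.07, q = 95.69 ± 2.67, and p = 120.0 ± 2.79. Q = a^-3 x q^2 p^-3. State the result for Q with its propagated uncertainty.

(3.196 ± 0.821) × 10^-8

Products/powers → add relative errors in quadrature, weighted by exponent:
  (-3·δa/a)² = (-3×0.0801)² = 0.0578;  (1·δx/x)² = (1×0.0165)² = 0.000274;  (2·δq/q)² = (2×0.0279)² = 0.00311;  (-3·δp/p)² = (-3×0.0232)² = 0.00487
δQ/Q = √(0.0660) = 0.257
Q = 3.196e-08, so δQ = 0.257 × 3.196e-08 = 8.21e-09.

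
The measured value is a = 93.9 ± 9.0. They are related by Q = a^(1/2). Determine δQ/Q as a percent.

Q ∝ a^(1/2), so δQ/Q = |½| · δa/a = 0.5 × 0.0958 = 0.0479.

4.79%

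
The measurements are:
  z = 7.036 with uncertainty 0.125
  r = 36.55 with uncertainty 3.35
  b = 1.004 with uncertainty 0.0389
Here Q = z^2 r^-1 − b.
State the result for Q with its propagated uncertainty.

Let p = z^2·r^-1 = 1.354. δp/p = √((2·δz/z)² + (-1·δr/r)²) = √(0.00126 + 0.00840) = 0.0983, so δp = 0.133.
Q = p − b: δQ = √(δp² + δb²) = √(0.0177 + 0.00151) = 0.139
Q = 0.3505.

0.3505 ± 0.139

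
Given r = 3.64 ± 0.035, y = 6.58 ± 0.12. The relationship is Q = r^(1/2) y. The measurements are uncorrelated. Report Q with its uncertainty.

Since Q is a product/quotient, work with relative uncertainties:
  (½·δr/r)² = (0.5×0.00962)² = 2.31e-05;  (1·δy/y)² = (1×0.0182)² = 0.000333
δQ/Q = √(0.000356) = 0.0189
Q = 12.6, so δQ = 0.0189 × 12.6 = 0.237.

12.6 ± 0.237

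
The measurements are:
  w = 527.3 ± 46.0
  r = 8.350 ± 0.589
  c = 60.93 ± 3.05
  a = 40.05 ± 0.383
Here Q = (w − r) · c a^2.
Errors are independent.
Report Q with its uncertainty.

(5.072 ± 0.525) × 10^7

Let u = w − r = 518.9. δu = √(δw² + δr²) = √(2120 + 0.347) = 46.0, so δu/u = 0.0886.
Q is then a monomial in u, c, a:
δQ/Q = √((δu/u)² + (1·δc/c)² + (2·δa/a)²) = √(0.00786 + 0.00251 + 0.000366) = 0.104
Q = 5.072e+07, so δQ = 0.104 × 5.072e+07 = 5.25e+06.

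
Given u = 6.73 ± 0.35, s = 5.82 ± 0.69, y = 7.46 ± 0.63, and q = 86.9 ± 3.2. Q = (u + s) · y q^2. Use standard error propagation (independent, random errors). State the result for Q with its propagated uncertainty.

(7.07 ± 0.904) × 10^5

Let w = u + s = 12.6. δw = √(δu² + δs²) = √(0.122 + 0.476) = 0.774, so δw/w = 0.0616.
Q is then a monomial in w, y, q:
δQ/Q = √((δw/w)² + (1·δy/y)² + (2·δq/q)²) = √(0.00380 + 0.00713 + 0.00542) = 0.128
Q = 7.07e+05, so δQ = 0.128 × 7.07e+05 = 90400.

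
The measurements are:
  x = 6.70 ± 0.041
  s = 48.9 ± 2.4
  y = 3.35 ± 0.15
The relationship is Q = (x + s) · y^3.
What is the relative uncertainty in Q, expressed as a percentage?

Let u = x + s = 55.6. δu = √(δx² + δs²) = √(0.00168 + 5.76) = 2.40, so δu/u = 0.0432.
Q is then a monomial in u, y:
δQ/Q = √((δu/u)² + (3·δy/y)²) = √(0.00186 + 0.0180) = 0.141

14.1%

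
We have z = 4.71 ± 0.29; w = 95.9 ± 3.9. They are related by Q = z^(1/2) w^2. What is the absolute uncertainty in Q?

1740

Products/powers → add relative errors in quadrature, weighted by exponent:
  (½·δz/z)² = (0.5×0.0616)² = 0.000948;  (2·δw/w)² = (2×0.0407)² = 0.00662
δQ/Q = √(0.00756) = 0.0870
Q = 20000, so δQ = 0.0870 × 20000 = 1740.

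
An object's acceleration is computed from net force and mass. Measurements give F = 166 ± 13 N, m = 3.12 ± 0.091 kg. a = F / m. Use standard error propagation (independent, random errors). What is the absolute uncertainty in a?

For a monomial a ∝ F, m^-1, fractional errors add in quadrature:
  (1·δF/F)² = (1×0.0783)² = 0.00613;  (-1·δm/m)² = (-1×0.0292)² = 0.000851
δa/a = √(0.00698) = 0.0836
a = 53.2 m/s^2, so δa = 0.0836 × 53.2 = 4.45 m/s^2.

4.45 m/s^2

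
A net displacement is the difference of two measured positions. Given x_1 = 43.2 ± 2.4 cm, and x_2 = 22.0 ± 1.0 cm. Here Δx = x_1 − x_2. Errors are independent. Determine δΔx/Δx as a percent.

Each term contributes (cᵢ δxᵢ)² to (δΔx)²:
  (δx_1)² = 5.76;  (δx_2)² = 1.00
δΔx = √(6.76) = 2.60 cm
Δx = 21.2 cm, so δΔx/Δx = 2.60/21.2 = 0.123.

12.3%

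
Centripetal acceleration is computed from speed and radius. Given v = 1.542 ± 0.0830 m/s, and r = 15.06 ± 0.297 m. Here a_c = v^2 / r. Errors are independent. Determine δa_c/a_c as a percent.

Products/powers → add relative errors in quadrature, weighted by exponent:
  (2·δv/v)² = (2×0.0538)² = 0.0116;  (-1·δr/r)² = (-1×0.0197)² = 0.000389
δa_c/a_c = √(0.0120) = 0.109

10.9%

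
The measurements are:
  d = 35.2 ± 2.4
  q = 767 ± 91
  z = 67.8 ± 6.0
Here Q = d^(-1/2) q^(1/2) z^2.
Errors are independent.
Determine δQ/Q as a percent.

19.0%

Q is a product of powers, so relative uncertainties combine in quadrature:
  (−½·δd/d)² = (-0.5×0.0682)² = 0.00116;  (½·δq/q)² = (0.5×0.119)² = 0.00352;  (2·δz/z)² = (2×0.0885)² = 0.0313
δQ/Q = √(0.0360) = 0.190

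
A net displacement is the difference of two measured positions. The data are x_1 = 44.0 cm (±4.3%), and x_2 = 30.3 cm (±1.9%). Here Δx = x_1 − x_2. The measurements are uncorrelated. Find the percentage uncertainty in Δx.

14.4%

Sums and differences: (δΔx)² = Σ (cᵢ δxᵢ)².
  (δx_1)² = 3.58;  (δx_2)² = 0.331
δΔx = √(3.91) = 1.98 cm
Δx = 13.7 cm, so δΔx/Δx = 1.98/13.7 = 0.144.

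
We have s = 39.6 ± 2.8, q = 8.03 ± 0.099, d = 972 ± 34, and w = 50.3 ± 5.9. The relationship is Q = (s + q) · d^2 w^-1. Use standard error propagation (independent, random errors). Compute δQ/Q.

0.149

Let u = s + q = 47.6. δu = √(δs² + δq²) = √(7.84 + 0.00980) = 2.80, so δu/u = 0.0588.
Q is then a monomial in u, d, w:
δQ/Q = √((δu/u)² + (2·δd/d)² + (-1·δw/w)²) = √(0.00346 + 0.00489 + 0.0138) = 0.149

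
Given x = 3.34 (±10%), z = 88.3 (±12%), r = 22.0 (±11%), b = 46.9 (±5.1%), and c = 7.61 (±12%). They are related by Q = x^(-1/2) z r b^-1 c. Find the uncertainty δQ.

Since Q is a product/quotient, work with relative uncertainties:
  (−½·δx/x)² = (-0.5×0.100)² = 0.00250;  (1·δz/z)² = (1×0.120)² = 0.0144;  (1·δr/r)² = (1×0.110)² = 0.0121;  (-1·δb/b)² = (-1×0.0510)² = 0.00260;  (1·δc/c)² = (1×0.120)² = 0.0144
δQ/Q = √(0.0460) = 0.214
Q = 172, so δQ = 0.214 × 172 = 37.0.

37.0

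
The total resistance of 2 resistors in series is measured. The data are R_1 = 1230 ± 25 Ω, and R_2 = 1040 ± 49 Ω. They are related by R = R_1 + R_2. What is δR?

55.0 Ω

Absolute uncertainties add in quadrature for a linear combination:
  (δR_1)² = 625;  (δR_2)² = 2400
δR = √(3030) = 55.0 Ω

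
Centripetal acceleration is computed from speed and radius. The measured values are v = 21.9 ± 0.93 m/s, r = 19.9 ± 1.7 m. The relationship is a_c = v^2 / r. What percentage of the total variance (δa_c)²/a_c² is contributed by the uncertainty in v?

49.7%

(δa_c/a_c)² = (2·δv/v)² + (-1·δr/r)²
  v term: (2×0.0425)² = 0.00721
  r term: (-1×0.0854)² = 0.00730
Total = 0.0145. Share from v = 0.00721/0.0145 = 0.497.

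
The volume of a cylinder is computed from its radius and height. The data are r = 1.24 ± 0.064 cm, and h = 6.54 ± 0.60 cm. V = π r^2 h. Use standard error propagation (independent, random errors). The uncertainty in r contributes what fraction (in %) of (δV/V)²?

55.9%

(δV/V)² = (2·δr/r)² + (1·δh/h)²
  r term: (2×0.0516)² = 0.0107
  h term: (1×0.0917)² = 0.00842
Total = 0.0191. Share from r = 0.0107/0.0191 = 0.559.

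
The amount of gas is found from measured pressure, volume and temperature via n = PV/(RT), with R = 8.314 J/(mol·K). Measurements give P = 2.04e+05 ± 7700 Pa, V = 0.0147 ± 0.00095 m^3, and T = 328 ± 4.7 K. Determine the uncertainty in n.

Each factor contributes (exponent × relative error)² to (δn/n)²:
  (1·δP/P)² = (1×0.0377)² = 0.00142;  (1·δV/V)² = (1×0.0646)² = 0.00418;  (-1·δT/T)² = (-1×0.0143)² = 0.000205
δn/n = √(0.00581) = 0.0762
n = 1.10 mol, so δn = 0.0762 × 1.10 = 0.0838 mol.

0.0838 mol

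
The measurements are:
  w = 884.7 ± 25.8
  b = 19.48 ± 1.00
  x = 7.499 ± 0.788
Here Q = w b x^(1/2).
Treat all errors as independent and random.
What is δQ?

Each factor contributes (exponent × relative error)² to (δQ/Q)²:
  (1·δw/w)² = (1×0.0292)² = 0.000850;  (1·δb/b)² = (1×0.0513)² = 0.00264;  (½·δx/x)² = (0.5×0.105)² = 0.00276
δQ/Q = √(0.00625) = 0.0790
Q = 47190, so δQ = 0.0790 × 47190 = 3730.

3730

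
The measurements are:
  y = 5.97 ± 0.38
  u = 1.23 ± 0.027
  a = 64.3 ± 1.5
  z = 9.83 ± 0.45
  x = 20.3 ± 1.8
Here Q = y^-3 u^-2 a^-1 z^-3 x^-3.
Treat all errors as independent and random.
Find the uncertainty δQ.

Relative error in a monomial: (δQ/Q)² = Σ (nᵢ · δxᵢ/xᵢ)².
  (-3·δy/y)² = (-3×0.0637)² = 0.0365;  (-2·δu/u)² = (-2×0.0220)² = 0.00193;  (-1·δa/a)² = (-1×0.0233)² = 0.000544;  (-3·δz/z)² = (-3×0.0458)² = 0.0189;  (-3·δx/x)² = (-3×0.0887)² = 0.0708
δQ/Q = √(0.129) = 0.359
Q = 6.08e-12, so δQ = 0.359 × 6.08e-12 = 2.18e-12.

2.18e-12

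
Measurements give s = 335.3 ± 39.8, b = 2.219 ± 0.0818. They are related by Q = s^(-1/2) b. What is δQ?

0.00847

Since Q is a product/quotient, work with relative uncertainties:
  (−½·δs/s)² = (-0.5×0.119)² = 0.00352;  (1·δb/b)² = (1×0.0369)² = 0.00136
δQ/Q = √(0.00488) = 0.0699
Q = 0.1212, so δQ = 0.0699 × 0.1212 = 0.00847.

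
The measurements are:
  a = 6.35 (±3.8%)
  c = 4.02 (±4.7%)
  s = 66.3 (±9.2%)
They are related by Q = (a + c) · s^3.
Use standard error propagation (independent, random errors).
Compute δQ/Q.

Let u = a + c = 10.4. δu = √(δa² + δc²) = √(0.0582 + 0.0357) = 0.306, so δu/u = 0.0296.
Q is then a monomial in u, s:
δQ/Q = √((δu/u)² + (3·δs/s)²) = √(0.000873 + 0.0762) = 0.278

0.278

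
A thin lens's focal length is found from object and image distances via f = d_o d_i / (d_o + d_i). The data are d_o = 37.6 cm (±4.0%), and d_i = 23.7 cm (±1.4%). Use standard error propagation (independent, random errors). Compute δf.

0.257 cm

∂f/∂d_o = (d_i/(d_o+d_i))² = 0.149;  ∂f/∂d_i = (d_o/(d_o+d_i))² = 0.376
δf = √((∂f/∂d_o · δd_o)² + (∂f/∂d_i · δd_i)²) = √(0.0505 + 0.0156) = 0.257 cm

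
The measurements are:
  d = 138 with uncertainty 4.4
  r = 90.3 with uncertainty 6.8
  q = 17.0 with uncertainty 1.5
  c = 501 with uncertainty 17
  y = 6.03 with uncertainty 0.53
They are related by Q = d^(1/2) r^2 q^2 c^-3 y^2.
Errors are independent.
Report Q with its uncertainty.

8.00 ± 2.47

Q is a product of powers, so relative uncertainties combine in quadrature:
  (½·δd/d)² = (0.5×0.0319)² = 0.000254;  (2·δr/r)² = (2×0.0753)² = 0.0227;  (2·δq/q)² = (2×0.0882)² = 0.0311;  (-3·δc/c)² = (-3×0.0339)² = 0.0104;  (2·δy/y)² = (2×0.0879)² = 0.0309
δQ/Q = √(0.0953) = 0.309
Q = 8.00, so δQ = 0.309 × 8.00 = 2.47.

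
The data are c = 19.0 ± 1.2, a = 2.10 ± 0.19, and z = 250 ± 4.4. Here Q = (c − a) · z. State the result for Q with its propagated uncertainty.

Let u = c − a = 16.9. δu = √(δc² + δa²) = √(1.44 + 0.0361) = 1.21, so δu/u = 0.0719.
Q is then a monomial in u, z:
δQ/Q = √((δu/u)² + (1·δz/z)²) = √(0.00517 + 0.000310) = 0.0740
Q = 4220, so δQ = 0.0740 × 4220 = 313.

4220 ± 313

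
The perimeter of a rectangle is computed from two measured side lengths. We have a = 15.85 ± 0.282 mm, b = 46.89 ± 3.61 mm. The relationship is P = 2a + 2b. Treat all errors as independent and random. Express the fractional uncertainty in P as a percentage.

Absolute uncertainties add in quadrature for a linear combination:
  (2·δa)² = 0.318;  (2·δb)² = 52.1
δP = √(52.4) = 7.24 mm
P = 125.5 mm, so δP/P = 7.24/125.5 = 0.0577.

5.77%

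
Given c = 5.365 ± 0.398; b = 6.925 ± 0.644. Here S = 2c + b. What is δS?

1.02

Each term contributes (cᵢ δxᵢ)² to (δS)²:
  (2·δc)² = 0.634;  (δb)² = 0.415
δS = √(1.05) = 1.02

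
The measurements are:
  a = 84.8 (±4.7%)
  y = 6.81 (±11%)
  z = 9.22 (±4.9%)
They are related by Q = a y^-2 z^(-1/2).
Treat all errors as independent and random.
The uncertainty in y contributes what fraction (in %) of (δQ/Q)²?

94.5%

(δQ/Q)² = (1·δa/a)² + (-2·δy/y)² + (−½·δz/z)²
  a term: (1×0.0470)² = 0.00221
  y term: (-2×0.110)² = 0.0484
  z term: (-0.5×0.0490)² = 0.000600
Total = 0.0512. Share from y = 0.0484/0.0512 = 0.945.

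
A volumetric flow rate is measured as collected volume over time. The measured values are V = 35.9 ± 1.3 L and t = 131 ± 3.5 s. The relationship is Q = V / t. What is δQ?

0.0123 L/s

For a monomial Q ∝ V, t^-1, fractional errors add in quadrature:
  (1·δV/V)² = (1×0.0362)² = 0.00131;  (-1·δt/t)² = (-1×0.0267)² = 0.000714
δQ/Q = √(0.00203) = 0.0450
Q = 0.274 L/s, so δQ = 0.0450 × 0.274 = 0.0123 L/s.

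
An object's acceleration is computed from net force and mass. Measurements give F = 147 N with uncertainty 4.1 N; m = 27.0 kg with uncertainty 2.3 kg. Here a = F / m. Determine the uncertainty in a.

Products/powers → add relative errors in quadrature, weighted by exponent:
  (1·δF/F)² = (1×0.0279)² = 0.000778;  (-1·δm/m)² = (-1×0.0852)² = 0.00726
δa/a = √(0.00803) = 0.0896
a = 5.44 m/s^2, so δa = 0.0896 × 5.44 = 0.488 m/s^2.

0.488 m/s^2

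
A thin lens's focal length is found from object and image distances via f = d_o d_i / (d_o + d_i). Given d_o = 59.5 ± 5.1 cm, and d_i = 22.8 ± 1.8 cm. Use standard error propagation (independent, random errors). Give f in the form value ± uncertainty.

16.5 ± 1.02 cm

∂f/∂d_o = (d_i/(d_o+d_i))² = 0.0767;  ∂f/∂d_i = (d_o/(d_o+d_i))² = 0.523
δf = √((∂f/∂d_o · δd_o)² + (∂f/∂d_i · δd_i)²) = √(0.153 + 0.885) = 1.02 cm
f = 16.5 cm.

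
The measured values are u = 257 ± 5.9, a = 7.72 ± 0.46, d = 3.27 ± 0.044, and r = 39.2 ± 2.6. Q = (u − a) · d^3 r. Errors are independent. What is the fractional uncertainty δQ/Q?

Let w = u − a = 249. δw = √(δu² + δa²) = √(34.8 + 0.212) = 5.92, so δw/w = 0.0237.
Q is then a monomial in w, d, r:
δQ/Q = √((δw/w)² + (3·δd/d)² + (1·δr/r)²) = √(0.000564 + 0.00163 + 0.00440) = 0.0812

0.0812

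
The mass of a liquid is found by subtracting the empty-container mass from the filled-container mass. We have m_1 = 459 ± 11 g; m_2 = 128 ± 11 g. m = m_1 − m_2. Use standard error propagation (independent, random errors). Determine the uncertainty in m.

For a sum/difference, combine absolute errors in quadrature:
  (δm_1)² = 121;  (δm_2)² = 121
δm = √(242) = 15.6 g

15.6 g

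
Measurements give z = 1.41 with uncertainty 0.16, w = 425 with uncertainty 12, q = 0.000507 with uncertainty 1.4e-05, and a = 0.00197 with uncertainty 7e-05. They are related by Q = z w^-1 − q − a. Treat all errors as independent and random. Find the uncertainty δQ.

Let p = z·w^-1 = 0.00332. δp/p = √((1·δz/z)² + (-1·δw/w)²) = √(0.0129 + 0.000797) = 0.117, so δp = 0.000388.
Q = p − q − a: δQ = √(δp² + δq² + δa²) = √(1.51e-07 + 1.96e-10 + 4.9e-09) = 0.000394

0.000394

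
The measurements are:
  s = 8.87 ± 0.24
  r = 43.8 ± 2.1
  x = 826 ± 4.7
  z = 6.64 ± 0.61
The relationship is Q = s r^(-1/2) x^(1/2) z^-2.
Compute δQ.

For a monomial Q ∝ s, r^(-1/2), x^(1/2), z^-2, fractional errors add in quadrature:
  (1·δs/s)² = (1×0.0271)² = 0.000732;  (−½·δr/r)² = (-0.5×0.0479)² = 0.000575;  (½·δx/x)² = (0.5×0.00569)² = 8.09e-06;  (-2·δz/z)² = (-2×0.0919)² = 0.0338
δQ/Q = √(0.0351) = 0.187
Q = 0.874, so δQ = 0.187 × 0.874 = 0.164.

0.164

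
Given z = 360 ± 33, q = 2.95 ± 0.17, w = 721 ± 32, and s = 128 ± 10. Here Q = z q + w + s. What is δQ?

120

Let p = z·q = 1060. δp/p = √((1·δz/z)² + (1·δq/q)²) = √(0.00840 + 0.00332) = 0.108, so δp = 115.
Q = p + w + s: δQ = √(δp² + δw² + δs²) = √(13200 + 1020 + 100) = 120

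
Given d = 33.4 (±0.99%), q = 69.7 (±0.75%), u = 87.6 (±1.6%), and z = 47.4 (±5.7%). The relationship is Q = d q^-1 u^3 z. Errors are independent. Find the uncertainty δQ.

Products/powers → add relative errors in quadrature, weighted by exponent:
  (1·δd/d)² = (1×0.00990)² = 9.8e-05;  (-1·δq/q)² = (-1×0.00750)² = 5.63e-05;  (3·δu/u)² = (3×0.0160)² = 0.00230;  (1·δz/z)² = (1×0.0570)² = 0.00325
δQ/Q = √(0.00571) = 0.0755
Q = 1.53e+07, so δQ = 0.0755 × 1.53e+07 = 1.15e+06.

1.15e+06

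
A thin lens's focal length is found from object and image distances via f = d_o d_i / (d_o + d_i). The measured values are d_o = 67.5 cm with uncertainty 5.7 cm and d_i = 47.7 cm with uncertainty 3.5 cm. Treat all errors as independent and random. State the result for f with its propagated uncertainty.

∂f/∂d_o = (d_i/(d_o+d_i))² = 0.171;  ∂f/∂d_i = (d_o/(d_o+d_i))² = 0.343
δf = √((∂f/∂d_o · δd_o)² + (∂f/∂d_i · δd_i)²) = √(0.955 + 1.44) = 1.55 cm
f = 27.9 cm.

27.9 ± 1.55 cm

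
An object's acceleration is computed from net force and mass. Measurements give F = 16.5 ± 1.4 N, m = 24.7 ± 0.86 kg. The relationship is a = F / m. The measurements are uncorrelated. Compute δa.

Since a is a product/quotient, work with relative uncertainties:
  (1·δF/F)² = (1×0.0848)² = 0.00720;  (-1·δm/m)² = (-1×0.0348)² = 0.00121
δa/a = √(0.00841) = 0.0917
a = 0.668 m/s^2, so δa = 0.0917 × 0.668 = 0.0613 m/s^2.

0.0613 m/s^2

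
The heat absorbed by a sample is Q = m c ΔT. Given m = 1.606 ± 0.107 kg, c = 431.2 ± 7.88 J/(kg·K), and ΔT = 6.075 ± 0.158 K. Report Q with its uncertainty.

Products/powers → add relative errors in quadrature, weighted by exponent:
  (1·δm/m)² = (1×0.0666)² = 0.00444;  (1·δc/c)² = (1×0.0183)² = 0.000334;  (1·δΔT/ΔT)² = (1×0.0260)² = 0.000676
δQ/Q = √(0.00545) = 0.0738
Q = 4207 J, so δQ = 0.0738 × 4207 = 311 J.

4207 ± 311 J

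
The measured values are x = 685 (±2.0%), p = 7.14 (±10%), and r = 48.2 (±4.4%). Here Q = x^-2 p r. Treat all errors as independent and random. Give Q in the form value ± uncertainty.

Relative error in a monomial: (δQ/Q)² = Σ (nᵢ · δxᵢ/xᵢ)².
  (-2·δx/x)² = (-2×0.0200)² = 0.00160;  (1·δp/p)² = (1×0.100)² = 0.0100;  (1·δr/r)² = (1×0.0440)² = 0.00194
δQ/Q = √(0.0135) = 0.116
Q = 0.000733, so δQ = 0.116 × 0.000733 = 8.53e-05.

(7.33 ± 0.853) × 10^-4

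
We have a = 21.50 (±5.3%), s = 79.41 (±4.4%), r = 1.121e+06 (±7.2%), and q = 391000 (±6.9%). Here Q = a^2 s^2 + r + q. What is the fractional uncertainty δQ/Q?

0.0927

Let p = a^2·s^2 = 2.915e+06. δp/p = √((2·δa/a)² + (2·δs/s)²) = √(0.0112 + 0.00774) = 0.138, so δp = 4.02e+05.
Q = p + r + q: δQ = √(δp² + δr² + δq²) = √(1.61e+11 + 6.51e+09 + 7.28e+08) = 4.11e+05
Q = 4.427e+06, so δQ/Q = 4.11e+05/4.427e+06 = 0.0927.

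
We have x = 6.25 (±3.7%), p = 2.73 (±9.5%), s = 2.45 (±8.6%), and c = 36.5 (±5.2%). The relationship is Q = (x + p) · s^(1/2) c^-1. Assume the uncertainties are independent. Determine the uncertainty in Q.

0.0300

Let u = x + p = 8.98. δu = √(δx² + δp²) = √(0.0535 + 0.0673) = 0.347, so δu/u = 0.0387.
Q is then a monomial in u, s, c:
δQ/Q = √((δu/u)² + (½·δs/s)² + (-1·δc/c)²) = √(0.00150 + 0.00185 + 0.00270) = 0.0778
Q = 0.385, so δQ = 0.0778 × 0.385 = 0.0300.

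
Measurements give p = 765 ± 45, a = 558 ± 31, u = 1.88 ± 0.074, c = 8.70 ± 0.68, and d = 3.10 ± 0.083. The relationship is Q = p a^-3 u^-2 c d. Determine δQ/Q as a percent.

Since Q is a product/quotient, work with relative uncertainties:
  (1·δp/p)² = (1×0.0588)² = 0.00346;  (-3·δa/a)² = (-3×0.0556)² = 0.0278;  (-2·δu/u)² = (-2×0.0394)² = 0.00620;  (1·δc/c)² = (1×0.0782)² = 0.00611;  (1·δd/d)² = (1×0.0268)² = 0.000717
δQ/Q = √(0.0443) = 0.210

21.0%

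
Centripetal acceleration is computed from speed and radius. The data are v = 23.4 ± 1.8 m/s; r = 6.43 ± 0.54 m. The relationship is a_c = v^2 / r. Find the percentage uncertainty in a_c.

17.5%

Each factor contributes (exponent × relative error)² to (δa_c/a_c)²:
  (2·δv/v)² = (2×0.0769)² = 0.0237;  (-1·δr/r)² = (-1×0.0840)² = 0.00705
δa_c/a_c = √(0.0307) = 0.175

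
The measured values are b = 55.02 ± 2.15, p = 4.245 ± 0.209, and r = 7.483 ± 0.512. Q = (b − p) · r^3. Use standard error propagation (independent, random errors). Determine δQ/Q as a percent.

Let u = b − p = 50.78. δu = √(δb² + δp²) = √(4.62 + 0.0437) = 2.16, so δu/u = 0.0425.
Q is then a monomial in u, r:
δQ/Q = √((δu/u)² + (3·δr/r)²) = √(0.00181 + 0.0421) = 0.210

21.0%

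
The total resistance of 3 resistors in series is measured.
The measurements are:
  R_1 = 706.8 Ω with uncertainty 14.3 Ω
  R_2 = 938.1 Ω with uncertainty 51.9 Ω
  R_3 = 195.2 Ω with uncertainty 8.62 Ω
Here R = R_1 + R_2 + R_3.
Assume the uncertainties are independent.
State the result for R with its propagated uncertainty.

R is a linear combination, so absolute uncertainties add in quadrature:
  (δR_1)² = 204;  (δR_2)² = 2690;  (δR_3)² = 74.3
δR = √(2970) = 54.5 Ω
R = 1840 Ω.

1840 ± 54.5 Ω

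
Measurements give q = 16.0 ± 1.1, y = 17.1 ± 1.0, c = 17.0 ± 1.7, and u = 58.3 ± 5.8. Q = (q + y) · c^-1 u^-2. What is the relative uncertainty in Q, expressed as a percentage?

Let w = q + y = 33.1. δw = √(δq² + δy²) = √(1.21 + 1.00) = 1.49, so δw/w = 0.0449.
Q is then a monomial in w, c, u:
δQ/Q = √((δw/w)² + (-1·δc/c)² + (-2·δu/u)²) = √(0.00202 + 0.0100 + 0.0396) = 0.227

22.7%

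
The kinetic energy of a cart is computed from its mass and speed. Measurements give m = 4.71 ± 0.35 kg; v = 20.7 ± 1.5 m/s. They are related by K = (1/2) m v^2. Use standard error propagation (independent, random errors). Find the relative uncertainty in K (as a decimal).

0.163

Products/powers → add relative errors in quadrature, weighted by exponent:
  (1·δm/m)² = (1×0.0743)² = 0.00552;  (2·δv/v)² = (2×0.0725)² = 0.0210
δK/K = √(0.0265) = 0.163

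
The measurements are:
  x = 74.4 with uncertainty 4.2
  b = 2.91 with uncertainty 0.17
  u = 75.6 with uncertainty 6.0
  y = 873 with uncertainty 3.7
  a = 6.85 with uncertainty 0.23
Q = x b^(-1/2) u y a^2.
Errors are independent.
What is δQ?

1.65e+07

Each factor contributes (exponent × relative error)² to (δQ/Q)²:
  (1·δx/x)² = (1×0.0565)² = 0.00319;  (−½·δb/b)² = (-0.5×0.0584)² = 0.000853;  (1·δu/u)² = (1×0.0794)² = 0.00630;  (1·δy/y)² = (1×0.00424)² = 1.8e-05;  (2·δa/a)² = (2×0.0336)² = 0.00451
δQ/Q = √(0.0149) = 0.122
Q = 1.35e+08, so δQ = 0.122 × 1.35e+08 = 1.65e+07.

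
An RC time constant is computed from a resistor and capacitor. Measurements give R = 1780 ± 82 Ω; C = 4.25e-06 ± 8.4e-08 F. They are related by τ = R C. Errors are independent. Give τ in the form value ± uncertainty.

Each factor contributes (exponent × relative error)² to (δτ/τ)²:
  (1·δR/R)² = (1×0.0461)² = 0.00212;  (1·δC/C)² = (1×0.0198)² = 0.000391
δτ/τ = √(0.00251) = 0.0501
τ = 0.00756 s, so δτ = 0.0501 × 0.00756 = 0.000379 s.

0.00756 ± 0.000379 s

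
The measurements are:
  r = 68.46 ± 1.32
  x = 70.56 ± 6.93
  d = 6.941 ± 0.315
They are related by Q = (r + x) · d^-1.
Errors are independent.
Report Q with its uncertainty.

20.03 ± 1.36

Let u = r + x = 139.0. δu = √(δr² + δx²) = √(1.74 + 48.0) = 7.05, so δu/u = 0.0507.
Q is then a monomial in u, d:
δQ/Q = √((δu/u)² + (-1·δd/d)²) = √(0.00258 + 0.00206) = 0.0681
Q = 20.03, so δQ = 0.0681 × 20.03 = 1.36.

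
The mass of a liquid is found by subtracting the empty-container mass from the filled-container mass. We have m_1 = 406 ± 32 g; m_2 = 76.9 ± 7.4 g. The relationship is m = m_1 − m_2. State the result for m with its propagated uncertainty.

329 ± 32.8 g

Sums and differences: (δm)² = Σ (cᵢ δxᵢ)².
  (δm_1)² = 1020;  (δm_2)² = 54.8
δm = √(1080) = 32.8 g
m = 329 g.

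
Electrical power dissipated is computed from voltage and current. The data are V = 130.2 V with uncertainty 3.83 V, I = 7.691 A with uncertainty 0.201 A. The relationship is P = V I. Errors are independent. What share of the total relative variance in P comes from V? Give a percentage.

55.9%

(δP/P)² = (1·δV/V)² + (1·δI/I)²
  V term: (1×0.0294)² = 0.000865
  I term: (1×0.0261)² = 0.000683
Total = 0.00155. Share from V = 0.000865/0.00155 = 0.559.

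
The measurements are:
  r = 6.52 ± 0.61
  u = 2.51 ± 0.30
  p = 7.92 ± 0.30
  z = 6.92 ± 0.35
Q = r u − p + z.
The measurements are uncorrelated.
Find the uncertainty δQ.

2.53

Let w = r·u = 16.4. δw/w = √((1·δr/r)² + (1·δu/u)²) = √(0.00875 + 0.0143) = 0.152, so δw = 2.48.
Q = w − p + z: δQ = √(δw² + δp² + δz²) = √(6.17 + 0.0900 + 0.122) = 2.53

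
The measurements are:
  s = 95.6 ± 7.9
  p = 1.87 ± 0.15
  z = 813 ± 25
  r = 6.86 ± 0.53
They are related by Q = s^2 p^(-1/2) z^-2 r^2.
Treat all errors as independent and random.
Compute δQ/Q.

Since Q is a product/quotient, work with relative uncertainties:
  (2·δs/s)² = (2×0.0826)² = 0.0273;  (−½·δp/p)² = (-0.5×0.0802)² = 0.00161;  (-2·δz/z)² = (-2×0.0308)² = 0.00378;  (2·δr/r)² = (2×0.0773)² = 0.0239
δQ/Q = √(0.0566) = 0.238

0.238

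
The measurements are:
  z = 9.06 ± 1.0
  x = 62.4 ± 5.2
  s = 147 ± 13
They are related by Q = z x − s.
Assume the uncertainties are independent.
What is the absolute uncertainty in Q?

Let p = z·x = 565. δp/p = √((1·δz/z)² + (1·δx/x)²) = √(0.0122 + 0.00694) = 0.138, so δp = 78.2.
Q = p − s: δQ = √(δp² + δs²) = √(6110 + 169) = 79.3

79.3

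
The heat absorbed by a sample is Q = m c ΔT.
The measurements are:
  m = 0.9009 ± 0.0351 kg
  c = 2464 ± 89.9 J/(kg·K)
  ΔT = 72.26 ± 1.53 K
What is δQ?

Products/powers → add relative errors in quadrature, weighted by exponent:
  (1·δm/m)² = (1×0.0390)² = 0.00152;  (1·δc/c)² = (1×0.0365)² = 0.00133;  (1·δΔT/ΔT)² = (1×0.0212)² = 0.000448
δQ/Q = √(0.00330) = 0.0574
Q = 160400 J, so δQ = 0.0574 × 160400 = 9210 J.

9210 J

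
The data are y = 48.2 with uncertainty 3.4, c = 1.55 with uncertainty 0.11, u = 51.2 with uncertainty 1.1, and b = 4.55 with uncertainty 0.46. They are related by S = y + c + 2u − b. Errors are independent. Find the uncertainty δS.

4.08

For a sum/difference, combine absolute errors in quadrature:
  (δy)² = 11.6;  (δc)² = 0.0121;  (2·δu)² = 4.84;  (δb)² = 0.212
δS = √(16.6) = 4.08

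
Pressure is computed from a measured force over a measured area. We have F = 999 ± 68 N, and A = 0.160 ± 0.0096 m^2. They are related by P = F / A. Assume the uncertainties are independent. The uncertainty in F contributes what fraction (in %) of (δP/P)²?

(δP/P)² = (1·δF/F)² + (-1·δA/A)²
  F term: (1×0.0681)² = 0.00463
  A term: (-1×0.0600)² = 0.00360
Total = 0.00823. Share from F = 0.00463/0.00823 = 0.563.

56.3%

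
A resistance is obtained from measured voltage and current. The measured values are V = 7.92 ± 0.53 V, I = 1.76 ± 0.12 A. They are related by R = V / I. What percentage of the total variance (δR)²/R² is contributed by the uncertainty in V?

(δR/R)² = (1·δV/V)² + (-1·δI/I)²
  V term: (1×0.0669)² = 0.00448
  I term: (-1×0.0682)² = 0.00465
Total = 0.00913. Share from V = 0.00448/0.00913 = 0.491.

49.1%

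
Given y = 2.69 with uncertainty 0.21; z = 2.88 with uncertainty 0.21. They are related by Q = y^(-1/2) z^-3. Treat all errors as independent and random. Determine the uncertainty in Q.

0.00567

Since Q is a product/quotient, work with relative uncertainties:
  (−½·δy/y)² = (-0.5×0.0781)² = 0.00152;  (-3·δz/z)² = (-3×0.0729)² = 0.0479
δQ/Q = √(0.0494) = 0.222
Q = 0.0255, so δQ = 0.222 × 0.0255 = 0.00567.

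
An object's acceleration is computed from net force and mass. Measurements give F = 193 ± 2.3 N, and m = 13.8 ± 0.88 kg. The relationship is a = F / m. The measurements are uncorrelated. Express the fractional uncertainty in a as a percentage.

Each factor contributes (exponent × relative error)² to (δa/a)²:
  (1·δF/F)² = (1×0.0119)² = 0.000142;  (-1·δm/m)² = (-1×0.0638)² = 0.00407
δa/a = √(0.00421) = 0.0649

6.49%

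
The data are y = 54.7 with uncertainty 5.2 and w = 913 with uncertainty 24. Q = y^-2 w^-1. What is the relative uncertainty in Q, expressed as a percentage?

19.2%

For a monomial Q ∝ y^-2, w^-1, fractional errors add in quadrature:
  (-2·δy/y)² = (-2×0.0951)² = 0.0361;  (-1·δw/w)² = (-1×0.0263)² = 0.000691
δQ/Q = √(0.0368) = 0.192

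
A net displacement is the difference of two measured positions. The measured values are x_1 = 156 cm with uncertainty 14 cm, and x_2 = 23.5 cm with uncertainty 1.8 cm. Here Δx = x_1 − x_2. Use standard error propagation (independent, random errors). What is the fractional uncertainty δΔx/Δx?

Δx is a linear combination, so absolute uncertainties add in quadrature:
  (δx_1)² = 196;  (δx_2)² = 3.24
δΔx = √(199) = 14.1 cm
Δx = 132 cm, so δΔx/Δx = 14.1/132 = 0.107.

0.107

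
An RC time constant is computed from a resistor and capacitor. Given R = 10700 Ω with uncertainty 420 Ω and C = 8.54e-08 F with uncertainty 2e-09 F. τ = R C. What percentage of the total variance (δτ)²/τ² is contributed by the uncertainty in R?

73.7%

(δτ/τ)² = (1·δR/R)² + (1·δC/C)²
  R term: (1×0.0393)² = 0.00154
  C term: (1×0.0234)² = 0.000548
Total = 0.00209. Share from R = 0.00154/0.00209 = 0.737.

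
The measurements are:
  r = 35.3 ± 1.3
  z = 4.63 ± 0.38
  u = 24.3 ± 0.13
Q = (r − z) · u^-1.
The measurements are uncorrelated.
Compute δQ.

0.0561

Let w = r − z = 30.7. δw = √(δr² + δz²) = √(1.69 + 0.144) = 1.35, so δw/w = 0.0442.
Q is then a monomial in w, u:
δQ/Q = √((δw/w)² + (-1·δu/u)²) = √(0.00195 + 2.86e-05) = 0.0445
Q = 1.26, so δQ = 0.0445 × 1.26 = 0.0561.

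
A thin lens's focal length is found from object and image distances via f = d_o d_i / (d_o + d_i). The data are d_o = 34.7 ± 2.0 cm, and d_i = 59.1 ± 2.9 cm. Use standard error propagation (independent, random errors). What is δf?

0.888 cm

∂f/∂d_o = (d_i/(d_o+d_i))² = 0.397;  ∂f/∂d_i = (d_o/(d_o+d_i))² = 0.137
δf = √((∂f/∂d_o · δd_o)² + (∂f/∂d_i · δd_i)²) = √(0.630 + 0.158) = 0.888 cm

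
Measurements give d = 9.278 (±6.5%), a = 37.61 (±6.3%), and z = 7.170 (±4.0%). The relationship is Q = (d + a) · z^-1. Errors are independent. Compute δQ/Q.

Let u = d + a = 46.89. δu = √(δd² + δa²) = √(0.364 + 5.61) = 2.44, so δu/u = 0.0521.
Q is then a monomial in u, z:
δQ/Q = √((δu/u)² + (-1·δz/z)²) = √(0.00272 + 0.00160) = 0.0657

0.0657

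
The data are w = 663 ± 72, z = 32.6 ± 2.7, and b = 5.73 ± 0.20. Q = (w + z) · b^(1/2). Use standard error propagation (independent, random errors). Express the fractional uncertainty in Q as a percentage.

10.5%

Let u = w + z = 696. δu = √(δw² + δz²) = √(5180 + 7.29) = 72.1, so δu/u = 0.104.
Q is then a monomial in u, b:
δQ/Q = √((δu/u)² + (½·δb/b)²) = √(0.0107 + 0.000305) = 0.105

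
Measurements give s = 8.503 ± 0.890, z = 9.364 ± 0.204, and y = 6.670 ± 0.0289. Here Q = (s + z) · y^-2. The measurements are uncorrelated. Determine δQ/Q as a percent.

Let u = s + z = 17.87. δu = √(δs² + δz²) = √(0.792 + 0.0416) = 0.913, so δu/u = 0.0511.
Q is then a monomial in u, y:
δQ/Q = √((δu/u)² + (-2·δy/y)²) = √(0.00261 + 7.51e-05) = 0.0518

5.18%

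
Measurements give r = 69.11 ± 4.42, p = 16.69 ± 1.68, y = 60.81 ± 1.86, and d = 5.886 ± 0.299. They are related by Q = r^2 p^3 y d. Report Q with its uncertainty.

(7.948 ± 2.65) × 10^9

Products/powers → add relative errors in quadrature, weighted by exponent:
  (2·δr/r)² = (2×0.0640)² = 0.0164;  (3·δp/p)² = (3×0.101)² = 0.0912;  (1·δy/y)² = (1×0.0306)² = 0.000936;  (1·δd/d)² = (1×0.0508)² = 0.00258
δQ/Q = √(0.111) = 0.333
Q = 7.948e+09, so δQ = 0.333 × 7.948e+09 = 2.65e+09.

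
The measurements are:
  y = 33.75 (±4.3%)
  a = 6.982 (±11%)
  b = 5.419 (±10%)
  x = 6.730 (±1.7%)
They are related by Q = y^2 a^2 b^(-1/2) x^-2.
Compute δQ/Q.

0.244

Relative error in a monomial: (δQ/Q)² = Σ (nᵢ · δxᵢ/xᵢ)².
  (2·δy/y)² = (2×0.0430)² = 0.00740;  (2·δa/a)² = (2×0.110)² = 0.0484;  (−½·δb/b)² = (-0.5×0.100)² = 0.00250;  (-2·δx/x)² = (-2×0.0170)² = 0.00116
δQ/Q = √(0.0595) = 0.244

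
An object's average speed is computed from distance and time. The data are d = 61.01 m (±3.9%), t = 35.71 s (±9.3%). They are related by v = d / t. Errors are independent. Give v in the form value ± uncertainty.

1.708 ± 0.172 m/s

Since v is a product/quotient, work with relative uncertainties:
  (1·δd/d)² = (1×0.0390)² = 0.00152;  (-1·δt/t)² = (-1×0.0930)² = 0.00865
δv/v = √(0.0102) = 0.101
v = 1.708 m/s, so δv = 0.101 × 1.708 = 0.172 m/s.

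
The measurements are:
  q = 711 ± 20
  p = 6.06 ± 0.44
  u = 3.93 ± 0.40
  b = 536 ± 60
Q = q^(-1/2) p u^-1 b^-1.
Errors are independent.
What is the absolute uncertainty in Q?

Since Q is a product/quotient, work with relative uncertainties:
  (−½·δq/q)² = (-0.5×0.0281)² = 0.000198;  (1·δp/p)² = (1×0.0726)² = 0.00527;  (-1·δu/u)² = (-1×0.102)² = 0.0104;  (-1·δb/b)² = (-1×0.112)² = 0.0125
δQ/Q = √(0.0284) = 0.168
Q = 0.000108, so δQ = 0.168 × 0.000108 = 1.82e-05.

1.82e-05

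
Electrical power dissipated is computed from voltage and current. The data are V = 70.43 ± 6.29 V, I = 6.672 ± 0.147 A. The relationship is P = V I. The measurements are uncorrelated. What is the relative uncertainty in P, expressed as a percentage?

Since P is a product/quotient, work with relative uncertainties:
  (1·δV/V)² = (1×0.0893)² = 0.00798;  (1·δI/I)² = (1×0.0220)² = 0.000485
δP/P = √(0.00846) = 0.0920

9.20%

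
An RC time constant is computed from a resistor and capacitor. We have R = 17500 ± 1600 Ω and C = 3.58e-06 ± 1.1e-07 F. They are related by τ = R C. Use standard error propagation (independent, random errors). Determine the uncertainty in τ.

Products/powers → add relative errors in quadrature, weighted by exponent:
  (1·δR/R)² = (1×0.0914)² = 0.00836;  (1·δC/C)² = (1×0.0307)² = 0.000944
δτ/τ = √(0.00930) = 0.0965
τ = 0.0626 s, so δτ = 0.0965 × 0.0626 = 0.00604 s.

0.00604 s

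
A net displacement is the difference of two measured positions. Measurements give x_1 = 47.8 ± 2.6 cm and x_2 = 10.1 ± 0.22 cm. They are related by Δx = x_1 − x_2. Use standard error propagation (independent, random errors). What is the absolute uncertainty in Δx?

Absolute uncertainties add in quadrature for a linear combination:
  (δx_1)² = 6.76;  (δx_2)² = 0.0484
δΔx = √(6.81) = 2.61 cm

2.61 cm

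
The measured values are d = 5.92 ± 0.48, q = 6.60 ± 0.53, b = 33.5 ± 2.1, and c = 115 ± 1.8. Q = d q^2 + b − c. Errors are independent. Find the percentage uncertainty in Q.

Let p = d·q^2 = 258. δp/p = √((1·δd/d)² + (2·δq/q)²) = √(0.00657 + 0.0258) = 0.180, so δp = 46.4.
Q = p + b − c: δQ = √(δp² + δb² + δc²) = √(2150 + 4.41 + 3.24) = 46.5
Q = 176, so δQ/Q = 46.5/176 = 0.264.

26.4%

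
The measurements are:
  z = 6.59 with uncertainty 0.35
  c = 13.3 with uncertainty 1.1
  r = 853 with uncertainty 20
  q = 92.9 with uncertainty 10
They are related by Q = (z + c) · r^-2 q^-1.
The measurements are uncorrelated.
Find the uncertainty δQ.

3.85e-08

Let u = z + c = 19.9. δu = √(δz² + δc²) = √(0.122 + 1.21) = 1.15, so δu/u = 0.0580.
Q is then a monomial in u, r, q:
δQ/Q = √((δu/u)² + (-2·δr/r)² + (-1·δq/q)²) = √(0.00337 + 0.00220 + 0.0116) = 0.131
Q = 2.94e-07, so δQ = 0.131 × 2.94e-07 = 3.85e-08.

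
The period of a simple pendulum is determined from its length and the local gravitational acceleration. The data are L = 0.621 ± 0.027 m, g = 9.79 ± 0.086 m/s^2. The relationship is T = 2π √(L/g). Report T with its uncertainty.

Since T is a product/quotient, work with relative uncertainties:
  (½·δL/L)² = (0.5×0.0435)² = 0.000473;  (−½·δg/g)² = (-0.5×0.00878)² = 1.93e-05
δT/T = √(0.000492) = 0.0222
T = 1.58 s, so δT = 0.0222 × 1.58 = 0.0351 s.

1.58 ± 0.0351 s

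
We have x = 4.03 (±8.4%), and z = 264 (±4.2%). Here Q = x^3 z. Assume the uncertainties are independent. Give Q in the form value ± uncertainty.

17300 ± 4410

Each factor contributes (exponent × relative error)² to (δQ/Q)²:
  (3·δx/x)² = (3×0.0840)² = 0.0635;  (1·δz/z)² = (1×0.0420)² = 0.00176
δQ/Q = √(0.0653) = 0.255
Q = 17300, so δQ = 0.255 × 17300 = 4410.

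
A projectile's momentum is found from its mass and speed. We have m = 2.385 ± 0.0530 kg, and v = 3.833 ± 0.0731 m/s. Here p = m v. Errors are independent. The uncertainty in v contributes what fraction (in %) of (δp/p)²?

42.4%

(δp/p)² = (1·δm/m)² + (1·δv/v)²
  m term: (1×0.0222)² = 0.000494
  v term: (1×0.0191)² = 0.000364
Total = 0.000858. Share from v = 0.000364/0.000858 = 0.424.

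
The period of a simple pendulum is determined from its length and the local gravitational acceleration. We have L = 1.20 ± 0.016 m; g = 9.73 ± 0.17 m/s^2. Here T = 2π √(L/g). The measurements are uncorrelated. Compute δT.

Each factor contributes (exponent × relative error)² to (δT/T)²:
  (½·δL/L)² = (0.5×0.0133)² = 4.44e-05;  (−½·δg/g)² = (-0.5×0.0175)² = 7.63e-05
δT/T = √(0.000121) = 0.0110
T = 2.21 s, so δT = 0.0110 × 2.21 = 0.0242 s.

0.0242 s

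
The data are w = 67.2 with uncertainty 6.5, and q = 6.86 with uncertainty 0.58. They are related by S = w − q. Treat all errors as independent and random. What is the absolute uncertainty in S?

6.53

Each term contributes (cᵢ δxᵢ)² to (δS)²:
  (δw)² = 42.2;  (δq)² = 0.336
δS = √(42.6) = 6.53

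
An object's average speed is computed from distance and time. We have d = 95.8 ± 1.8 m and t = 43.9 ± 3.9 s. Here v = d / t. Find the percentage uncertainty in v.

9.08%

v is a product of powers, so relative uncertainties combine in quadrature:
  (1·δd/d)² = (1×0.0188)² = 0.000353;  (-1·δt/t)² = (-1×0.0888)² = 0.00789
δv/v = √(0.00825) = 0.0908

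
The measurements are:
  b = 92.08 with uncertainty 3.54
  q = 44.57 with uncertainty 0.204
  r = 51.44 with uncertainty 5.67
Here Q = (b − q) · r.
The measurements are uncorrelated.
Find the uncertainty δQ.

325

Let u = b − q = 47.51. δu = √(δb² + δq²) = √(12.5 + 0.0416) = 3.55, so δu/u = 0.0746.
Q is then a monomial in u, r:
δQ/Q = √((δu/u)² + (1·δr/r)²) = √(0.00557 + 0.0121) = 0.133
Q = 2444, so δQ = 0.133 × 2444 = 325.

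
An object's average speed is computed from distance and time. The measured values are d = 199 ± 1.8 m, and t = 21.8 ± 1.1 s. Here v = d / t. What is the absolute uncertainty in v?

0.468 m/s

Relative error in a monomial: (δv/v)² = Σ (nᵢ · δxᵢ/xᵢ)².
  (1·δd/d)² = (1×0.00905)² = 8.18e-05;  (-1·δt/t)² = (-1×0.0505)² = 0.00255
δv/v = √(0.00263) = 0.0513
v = 9.13 m/s, so δv = 0.0513 × 9.13 = 0.468 m/s.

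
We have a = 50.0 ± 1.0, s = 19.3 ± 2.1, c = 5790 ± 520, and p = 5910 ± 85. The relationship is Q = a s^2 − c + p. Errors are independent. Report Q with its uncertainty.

Let w = a·s^2 = 18600. δw/w = √((1·δa/a)² + (2·δs/s)²) = √(0.000400 + 0.0474) = 0.219, so δw = 4070.
Q = w − c + p: δQ = √(δw² + δc² + δp²) = √(1.66e+07 + 2.7e+05 + 7220) = 4100
Q = 18700.

18700 ± 4100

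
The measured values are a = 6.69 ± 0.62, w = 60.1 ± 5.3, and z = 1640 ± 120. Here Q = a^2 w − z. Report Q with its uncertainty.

1050 ± 565

Let p = a^2·w = 2690. δp/p = √((2·δa/a)² + (1·δw/w)²) = √(0.0344 + 0.00778) = 0.205, so δp = 552.
Q = p − z: δQ = √(δp² + δz²) = √(3.05e+05 + 14400) = 565
Q = 1050.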